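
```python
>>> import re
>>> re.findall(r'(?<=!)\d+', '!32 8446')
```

['32']

The positive lookaround only admits positions where the adjacent text matches; those characters stay outside the span.
Walking the string: at [1:3] → '32'.
No capturing groups, so `findall` returns the 1 full match string.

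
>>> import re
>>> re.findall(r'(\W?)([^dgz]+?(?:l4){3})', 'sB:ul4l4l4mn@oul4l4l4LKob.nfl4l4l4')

This matches optionally a non-word character (captured); then one or more of any character except [dgz] (lazy), then the literal 'l4' repeated 3 times (captured).
The `?` after the quantifier makes it lazy — it takes as little as possible before letting the rest of the pattern try.
Walking the string: at [0:10] match 'sB:ul4l4l4', groups = ('', 'sB:ul4l4l4'); at [10:21] match 'mn@oul4l4l4', groups = ('', 'mn@oul4l4l4'); at [21:34] match 'LKob.nfl4l4l4', groups = ('', 'LKob.nfl4l4l4').
With 2 capturing groups, `findall` returns a 2-tuple per match.

[('', 'sB:ul4l4l4'), ('', 'mn@oul4l4l4'), ('', 'LKob.nfl4l4l4')]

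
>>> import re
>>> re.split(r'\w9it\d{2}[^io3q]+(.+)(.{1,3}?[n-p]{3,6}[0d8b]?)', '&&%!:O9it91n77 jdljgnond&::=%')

Pattern: a word character, then the literal '9it'; then exactly 2 of a digit, then one or more of any character except [io3q]; then one or more of any character (captured); then 1 to 3 of any character (lazy), then 3 to 6 of a character in [n-p], then optionally one of [0d8b] (captured).
Matches to split on: at [5:24] → 'O9it91n77 jdljgnond'.
Because the pattern has a capturing group, `split` also inserts each captured text between the pieces.

['&&%!:', 'j', 'gnond', '&::=%']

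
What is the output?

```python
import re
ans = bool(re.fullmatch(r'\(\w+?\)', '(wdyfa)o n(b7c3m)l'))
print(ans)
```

`fullmatch` succeeds only if the pattern covers the string from start to end.
Here there's no way to consume every character, so the call returns None, and `bool(None)` is False.

False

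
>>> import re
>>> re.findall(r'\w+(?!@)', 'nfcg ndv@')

['nfcg', 'nd']

A negative assertion filters positions out without eating any characters.
Walking the string: at [0:4] → 'nfcg'; at [5:7] → 'nd'.
Since nothing is captured, `findall` lists the 2 matched substrings directly.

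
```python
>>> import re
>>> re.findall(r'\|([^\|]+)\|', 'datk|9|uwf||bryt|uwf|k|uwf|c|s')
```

`findall` collects group 1 from each match (4 total).

['9', 'bryt', 'k', 'c']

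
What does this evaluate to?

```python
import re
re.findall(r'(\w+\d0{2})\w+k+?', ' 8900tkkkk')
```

Pattern: one or more of a word character, then a digit, then exactly 2 of a literal '0' (captured); then one or more of a word character, then one or more of the literal 'k' (lazy).
Walking the string: at [1:10] match '8900tkkkk', group 1 = '8900'.
Because there's exactly one group, `findall` drops the full match and keeps group 1 from the one hit.

['8900']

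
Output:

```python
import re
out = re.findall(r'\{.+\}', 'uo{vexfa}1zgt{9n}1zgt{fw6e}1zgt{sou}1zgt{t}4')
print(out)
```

Scanning left to right: at [2:43] → '{vexfa}1zgt{9n}1zgt{fw6e}1zgt{sou}1zgt{t}'.
With no groups in the pattern, `findall` gives back each whole match — 1 here.

['{vexfa}1zgt{9n}1zgt{fw6e}1zgt{sou}1zgt{t}']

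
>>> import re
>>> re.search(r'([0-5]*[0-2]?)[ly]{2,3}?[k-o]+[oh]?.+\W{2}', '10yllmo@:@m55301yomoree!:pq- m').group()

'10yllmo@:@m55301yomoree!:pq- '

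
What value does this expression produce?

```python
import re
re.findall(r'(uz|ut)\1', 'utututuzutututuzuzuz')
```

A backreference is literal: `\1` must see the identical characters the first group matched.
Matches: at [0:4] match 'utut', group 1 = 'ut'; at [8:12] match 'utut', group 1 = 'ut'; at [14:18] match 'uzuz', group 1 = 'uz'.
One capturing group, so `findall` returns just the captured substring from each match — 3 in all.

['ut', 'ut', 'uz']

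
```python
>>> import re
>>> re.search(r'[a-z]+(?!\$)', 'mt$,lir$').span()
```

(0, 1)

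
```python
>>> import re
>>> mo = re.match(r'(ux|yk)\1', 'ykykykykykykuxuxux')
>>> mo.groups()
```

('yk',)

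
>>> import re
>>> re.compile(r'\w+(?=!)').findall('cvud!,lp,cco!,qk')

['cvud', 'cco']

The `(?=…)`/`(?<=…)` assertion just peeks at neighbouring text; it doesn't advance the match position.
`findall` yields the raw match text (2 of them) because the pattern has no groups.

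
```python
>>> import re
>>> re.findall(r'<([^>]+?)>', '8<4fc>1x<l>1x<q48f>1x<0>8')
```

Matches: at [1:6] match '<4fc>', group 1 = '4fc'; at [8:11] match '<l>', group 1 = 'l'; at [13:19] match '<q48f>', group 1 = 'q48f'; at [21:24] match '<0>', group 1 = '0'.
One capturing group, so `findall` returns just the captured substring from each match — 4 in all.

['4fc', 'l', 'q48f', '0']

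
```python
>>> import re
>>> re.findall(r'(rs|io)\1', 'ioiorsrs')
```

['io', 'rs']

The backreference `\1` re-matches whatever the first group consumed, character for character.
With a single group, `findall` returns only what that group captured — 2 items.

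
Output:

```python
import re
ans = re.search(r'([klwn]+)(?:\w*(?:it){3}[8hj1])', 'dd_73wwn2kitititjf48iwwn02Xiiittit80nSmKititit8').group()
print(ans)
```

wwn2kitititjf48iwwn02Xiiittit80nSmKititit8

The pattern matches one or more of one of [klwn] (captured); then zero or more of a word character, then the literal 'it' repeated 3 times, then one of [8hj1] (non-capturing group).
`re.search` tries every starting position until one works.
The match spans [5:47] → 'wwn2kitititjf48iwwn02Xiiittit80nSmKititit8'.
Captured: group 1 = 'wwn'.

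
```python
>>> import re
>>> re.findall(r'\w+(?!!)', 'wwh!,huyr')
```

The negative lookahead/lookbehind blocks any match where the forbidden context is present.
`findall` yields the raw match text (2 of them) because the pattern has no groups.

['ww', 'huyr']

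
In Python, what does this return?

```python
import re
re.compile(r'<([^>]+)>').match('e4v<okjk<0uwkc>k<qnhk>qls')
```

None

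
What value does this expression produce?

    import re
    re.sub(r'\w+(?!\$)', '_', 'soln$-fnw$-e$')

'_n$-_w$-e$'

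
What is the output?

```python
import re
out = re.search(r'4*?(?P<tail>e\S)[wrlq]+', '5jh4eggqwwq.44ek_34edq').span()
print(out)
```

(18, 22)

This matches zero or more of a literal '4' (lazy); then a literal 'e', then a non-whitespace character (captured as 'tail'); then one or more of one of [wrlq].
The match spans [18:22] → '4edq'.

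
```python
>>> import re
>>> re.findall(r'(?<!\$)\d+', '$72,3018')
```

['2', '3018']

A negative assertion filters positions out without eating any characters.
Matches: at [2:3] → '2'; at [4:8] → '3018'.
With no groups in the pattern, `findall` gives back each whole match — 2 here.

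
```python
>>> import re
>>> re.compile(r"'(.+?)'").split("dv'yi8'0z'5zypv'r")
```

['dv', 'yi8', '0z', '5zypv', 'r']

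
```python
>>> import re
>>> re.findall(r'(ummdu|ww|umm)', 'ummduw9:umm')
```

['ummdu', 'umm']

Branches in `(...|...)` are attempted left-to-right; the first branch that allows the whole pattern to succeed is taken.
`findall` collects group 1 from each match (2 total).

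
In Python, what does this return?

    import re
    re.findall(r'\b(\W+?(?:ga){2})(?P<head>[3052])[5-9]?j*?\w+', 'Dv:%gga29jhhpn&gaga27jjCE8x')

[('&gaga', '2')]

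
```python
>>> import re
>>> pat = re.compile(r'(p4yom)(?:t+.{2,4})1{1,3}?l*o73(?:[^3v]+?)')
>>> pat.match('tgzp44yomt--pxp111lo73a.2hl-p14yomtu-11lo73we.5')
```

None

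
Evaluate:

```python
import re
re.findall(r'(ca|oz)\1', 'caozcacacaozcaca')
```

A backreference is literal: `\1` must see the identical characters the first group matched.
Matches: at [4:8] match 'caca', group 1 = 'ca'; at [12:16] match 'caca', group 1 = 'ca'.
One capturing group, so `findall` returns just the captured substring from each match — 2 in all.

['ca', 'ca']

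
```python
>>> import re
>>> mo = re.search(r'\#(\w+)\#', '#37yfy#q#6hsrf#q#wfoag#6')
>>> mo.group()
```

'#37yfy#'

The match spans [0:7] → '#37yfy#'.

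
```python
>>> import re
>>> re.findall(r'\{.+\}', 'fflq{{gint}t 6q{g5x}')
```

['{{gint}t 6q{g5x}']

Matches: at [4:20] → '{{gint}t 6q{g5x}'.
With no groups in the pattern, `findall` gives back each whole match — 1 here.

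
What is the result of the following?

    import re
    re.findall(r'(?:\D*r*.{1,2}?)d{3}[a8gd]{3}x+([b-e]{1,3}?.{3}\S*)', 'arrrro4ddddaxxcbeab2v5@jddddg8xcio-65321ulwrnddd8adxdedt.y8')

Pattern: zero or more of a non-digit, then zero or more of a literal 'r', then 1 to 2 of any character (lazy) (non-capturing group); then exactly 3 of a literal 'd'; then exactly 3 of one of [a8gd], then one or more of the literal 'x'; then 1 to 3 of a character in [b-e] (lazy), then exactly 3 of any character, then zero or more of a non-whitespace character (captured).
With a single group, `findall` returns only what that group captured — 1 item.

['cio-65321ulwrnddd8adxdedt.y8']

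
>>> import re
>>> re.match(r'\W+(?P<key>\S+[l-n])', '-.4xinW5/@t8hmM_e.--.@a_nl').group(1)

'4xinW5/@t8hmM_e.--.@a_nl'

The pattern matches one or more of a non-word character; then one or more of a non-whitespace character, then a character in [l-n] (captured as 'key').
With `match`, the pattern is implicitly anchored at the beginning.
The match spans [0:26] → '-.4xinW5/@t8hmM_e.--.@a_nl'.
Captured: group 1 = '4xinW5/@t8hmM_e.--.@a_nl'.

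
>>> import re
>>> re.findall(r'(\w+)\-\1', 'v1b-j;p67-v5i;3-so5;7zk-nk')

`findall` collects group 1 from each match (0 total).
Nothing in the string satisfies the pattern, so the list is empty.

[]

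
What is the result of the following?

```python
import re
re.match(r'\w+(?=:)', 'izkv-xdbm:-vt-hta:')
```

None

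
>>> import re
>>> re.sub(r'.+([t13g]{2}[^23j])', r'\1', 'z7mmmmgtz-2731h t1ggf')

The pattern matches one or more of any character; then exactly 2 of one of [t13g], then any character except [23j] (captured).
`\1` in the replacement pulls in group 1's text for each match.

'ggf'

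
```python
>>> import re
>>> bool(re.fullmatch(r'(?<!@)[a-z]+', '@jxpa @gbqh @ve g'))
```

False

The negative lookaround is zero-width — it rules out positions where the adjacent text would match, without consuming anything.
`re.fullmatch` requires the pattern to consume the entire string.
Here the pattern can't cover the whole string, so the call returns None, and `bool(None)` is False.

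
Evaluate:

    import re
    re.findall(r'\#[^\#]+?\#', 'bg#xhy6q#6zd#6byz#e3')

Matches: at [2:9] → '#xhy6q#'; at [12:18] → '#6byz#'.
With no groups in the pattern, `findall` gives back each whole match — 2 here.

['#xhy6q#', '#6byz#']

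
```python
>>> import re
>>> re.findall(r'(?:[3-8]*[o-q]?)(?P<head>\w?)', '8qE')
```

Pattern: zero or more of a character in [3-8], then optionally a character in [o-q] (non-capturing group); then optionally a word character (captured as 'head').
Scanning left to right: at [0:3] match '8qE', group 1 = 'E'; at [3:3] match '', group 1 = ''.
With a single group, `findall` returns only what that group captured — 2 items.

['E', '']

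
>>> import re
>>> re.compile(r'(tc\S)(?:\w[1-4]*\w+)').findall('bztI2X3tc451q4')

['tc4']

The pattern matches the literal 'tc', then a non-whitespace character (captured); then a word character, then zero or more of a character in [1-4], then one or more of a word character (non-capturing group).
Because there's exactly one group, `findall` drops the full match and keeps group 1 from the one hit.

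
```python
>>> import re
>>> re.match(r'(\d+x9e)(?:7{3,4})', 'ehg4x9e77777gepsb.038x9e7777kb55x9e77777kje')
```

Pattern: one or more of a digit, then the literal 'x9e' (captured); then 3 to 4 of a literal '7' (non-capturing group).
With `match`, the pattern is implicitly anchored at the beginning.
Here the pattern fails at index 0, so the call returns None.

None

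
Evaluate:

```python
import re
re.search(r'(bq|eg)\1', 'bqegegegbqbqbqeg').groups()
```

The match spans [2:6] → 'egeg'.
Captured: group 1 = 'eg'.

('eg',)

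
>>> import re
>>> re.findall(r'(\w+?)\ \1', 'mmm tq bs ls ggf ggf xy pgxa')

['ggf']

`\1` is not a pattern — it's the concrete string captured by group 1, re-applied verbatim.
Walking the string: at [13:20] match 'ggf ggf', group 1 = 'ggf'.
Because there's exactly one group, `findall` drops the full match and keeps group 1 from the one hit.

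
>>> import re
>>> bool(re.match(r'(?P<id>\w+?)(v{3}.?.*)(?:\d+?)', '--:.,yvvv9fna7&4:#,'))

`match` is anchored at position 0; if the pattern doesn't fit there, it returns None.
Here the pattern fails at index 0, so the call returns None, and `bool(None)` is False.

False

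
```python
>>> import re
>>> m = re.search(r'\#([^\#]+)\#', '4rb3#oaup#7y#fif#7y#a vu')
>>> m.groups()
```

('oaup',)

`search` walks the string left to right and returns the first match it finds.
The match spans [4:10] → '#oaup#'.
Captured: group 1 = 'oaup'.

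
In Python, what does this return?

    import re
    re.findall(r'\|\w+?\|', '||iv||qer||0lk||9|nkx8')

['|iv|', '|qer|', '|0lk|', '|9|']

Matches: at [1:5] → '|iv|'; at [5:10] → '|qer|'; at [10:15] → '|0lk|'; at [15:18] → '|9|'.
Since nothing is captured, `findall` lists the 4 matched substrings directly.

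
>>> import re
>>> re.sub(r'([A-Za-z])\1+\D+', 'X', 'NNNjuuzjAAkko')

`\1` has to match the exact text group 1 already captured.
Matches: at [0:13] → 'NNNjuuzjAAkko'.
Each match is replaced by 'X'.

'X'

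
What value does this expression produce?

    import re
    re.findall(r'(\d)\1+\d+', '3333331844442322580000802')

['3']

`\1` is not a pattern — it's the concrete string captured by group 1, re-applied verbatim.
`findall` collects group 1 from the one match (1 total).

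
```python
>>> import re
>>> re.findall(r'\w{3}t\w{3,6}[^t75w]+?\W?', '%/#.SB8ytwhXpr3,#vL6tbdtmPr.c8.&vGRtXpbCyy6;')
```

['B8ytwhXpr3,#', 'vL6tbdtmPr.', 'vGRtXpbCyy6;']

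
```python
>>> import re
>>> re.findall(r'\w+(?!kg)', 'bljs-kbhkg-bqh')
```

['bljs', 'kbhkg', 'bqh']

Because the assertion is negative and zero-width, positions next to the forbidden text are skipped.
Since nothing is captured, `findall` lists the 3 matched substrings directly.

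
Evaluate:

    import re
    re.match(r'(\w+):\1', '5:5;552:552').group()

'5:5'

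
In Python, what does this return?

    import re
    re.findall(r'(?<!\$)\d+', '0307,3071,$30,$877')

Because the assertion is negative and zero-width, positions next to the forbidden text are skipped.
With no groups in the pattern, `findall` gives back each whole match — 4 here.

['0307', '3071', '0', '77']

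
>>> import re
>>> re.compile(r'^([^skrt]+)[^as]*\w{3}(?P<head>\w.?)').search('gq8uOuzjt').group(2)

't'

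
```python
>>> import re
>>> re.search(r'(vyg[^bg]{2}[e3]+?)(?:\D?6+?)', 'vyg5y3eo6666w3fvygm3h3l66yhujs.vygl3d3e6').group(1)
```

'vyg5y3e'

The match spans [0:9] → 'vyg5y3eo6'.
Captured: group 1 = 'vyg5y3e'.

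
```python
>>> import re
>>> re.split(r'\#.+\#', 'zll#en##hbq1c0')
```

The string is cut at each match, leaving 2 pieces.

['zll', 'hbq1c0']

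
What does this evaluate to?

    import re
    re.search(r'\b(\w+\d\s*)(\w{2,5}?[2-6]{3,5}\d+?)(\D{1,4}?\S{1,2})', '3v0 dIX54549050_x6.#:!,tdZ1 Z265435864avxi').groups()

The match spans [0:18] → '3v0 dIX54549050_x6'.
Captured: group 1 = '3v0 ', group 2 = 'dIX54549050', group 3 = '_x6'.

('3v0 ', 'dIX54549050', '_x6')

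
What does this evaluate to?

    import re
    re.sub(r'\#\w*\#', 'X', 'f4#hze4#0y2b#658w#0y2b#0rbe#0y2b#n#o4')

'f4X0y2bX0y2bX0y2bXo4'

Matches: at [2:8] → '#hze4#'; at [12:18] → '#658w#'; at [22:28] → '#0rbe#'; at [32:35] → '#n#'.
Each match is replaced by 'X'.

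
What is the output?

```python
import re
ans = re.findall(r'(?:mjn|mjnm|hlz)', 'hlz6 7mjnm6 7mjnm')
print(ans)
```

`|` is ordered: at each position the engine commits to the first alternative that works.
Scanning left to right: at [0:3] → 'hlz'; at [6:9] → 'mjn'; at [13:16] → 'mjn'.
No capturing groups, so `findall` returns the 3 full match strings.

['hlz', 'mjn', 'mjn']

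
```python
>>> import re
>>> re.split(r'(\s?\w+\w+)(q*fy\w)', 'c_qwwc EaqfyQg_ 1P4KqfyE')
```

['c_qwwc', ' Eaq', 'fyQ', 'g_', ' 1P4Kq', 'fyE', '']

The pattern matches optionally whitespace, then one or more of a word character, then one or more of a word character (captured); then zero or more of the literal 'q', then the literal 'fy', then a word character (captured).
Matches to split on: at [6:13] → ' EaqfyQ'; at [15:24] → ' 1P4KqfyE'.
The group in the pattern means `split` returns the separators' captures alongside the pieces.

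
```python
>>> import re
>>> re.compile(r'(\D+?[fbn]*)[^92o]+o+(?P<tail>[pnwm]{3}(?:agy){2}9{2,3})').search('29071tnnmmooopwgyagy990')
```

None

Pattern: one or more of a non-digit (lazy), then zero or more of one of [fbn] (captured); then one or more of any character except [92o], then one or more of a literal 'o'; then exactly 3 of one of [pnwm], then the literal 'agy' repeated 2 times, then 2 to 3 of a literal '9' (captured as 'tail').
`search` walks the string left to right and returns the first match it finds.
Here no position works, so the call returns None.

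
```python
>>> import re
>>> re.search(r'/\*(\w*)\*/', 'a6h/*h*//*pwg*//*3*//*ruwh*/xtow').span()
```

(3, 8)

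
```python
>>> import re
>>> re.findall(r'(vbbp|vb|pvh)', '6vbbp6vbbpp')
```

['vbbp', 'vbbp']

Alternation isn't longest-match — the leftmost alternative that fits at this position is chosen.
Walking the string: at [1:5] match 'vbbp', group 1 = 'vbbp'; at [6:10] match 'vbbp', group 1 = 'vbbp'.
One capturing group, so `findall` returns just the captured substring from each match — 2 in all.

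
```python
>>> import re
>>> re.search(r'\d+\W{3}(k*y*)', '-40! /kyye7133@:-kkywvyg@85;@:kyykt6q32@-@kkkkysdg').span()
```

(1, 9)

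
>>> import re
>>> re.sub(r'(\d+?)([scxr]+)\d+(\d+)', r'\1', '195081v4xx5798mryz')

This matches one or more of a digit (lazy) (captured); then one or more of one of [scxr] (captured); then one or more of a digit; then one or more of a digit (captured).
Matches: at [7:14] → '4xx5798'.
The replacement refers to a captured group, so each match is rewritten using its own captured text.

'195081v4mryz'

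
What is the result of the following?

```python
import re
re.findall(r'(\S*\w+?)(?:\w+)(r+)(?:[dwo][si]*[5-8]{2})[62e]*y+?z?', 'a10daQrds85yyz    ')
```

[('a10da', 'r')]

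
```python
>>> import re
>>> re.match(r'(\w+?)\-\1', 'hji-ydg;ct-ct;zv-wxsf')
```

None

`re.match` only tries the pattern at the start of the string.
Here the string doesn't start with a match, so the call returns None.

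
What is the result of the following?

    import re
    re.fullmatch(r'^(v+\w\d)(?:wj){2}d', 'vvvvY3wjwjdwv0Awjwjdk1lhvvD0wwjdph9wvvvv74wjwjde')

None

The pattern matches anchored at the start of the string; then one or more of the literal 'v', then a word character, then a digit (captured); then the literal 'wj' repeated 2 times, then a literal 'd'.
`re.fullmatch` is like wrapping the pattern in `^…$` (in single-line mode).
Here the string isn't matched end-to-end, so the call returns None.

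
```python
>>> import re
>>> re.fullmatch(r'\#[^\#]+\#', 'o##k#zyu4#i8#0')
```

`re.fullmatch` is like wrapping the pattern in `^…$` (in single-line mode).
Here the string isn't matched end-to-end, so the call returns None.

None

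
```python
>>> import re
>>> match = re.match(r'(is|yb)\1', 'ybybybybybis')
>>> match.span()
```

`re.match` only tries the pattern at the start of the string.
The match spans [0:4] → 'ybyb'.

(0, 4)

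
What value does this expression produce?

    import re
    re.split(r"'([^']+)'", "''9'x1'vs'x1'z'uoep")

Matches to split on: at [1:4] → "'9'"; at [6:10] → "'vs'"; at [12:15] → "'z'".
The group in the pattern means `split` returns the separators' captures alongside the pieces.

["'", '9', 'x1', 'vs', 'x1', 'z', 'uoep']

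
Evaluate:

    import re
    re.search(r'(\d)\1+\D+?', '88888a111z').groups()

('8',)

The match spans [0:6] → '88888a'.
Captured: group 1 = '8'.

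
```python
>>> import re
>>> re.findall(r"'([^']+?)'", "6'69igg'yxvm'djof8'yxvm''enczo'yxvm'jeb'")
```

Walking the string: at [1:8] match "'69igg'", group 1 = '69igg'; at [12:19] match "'djof8'", group 1 = 'djof8'; at [24:31] match "'enczo'", group 1 = 'enczo'; at [35:40] match "'jeb'", group 1 = 'jeb'.
Because there's exactly one group, `findall` drops the full match and keeps group 1 from each hit.

['69igg', 'djof8', 'enczo', 'jeb']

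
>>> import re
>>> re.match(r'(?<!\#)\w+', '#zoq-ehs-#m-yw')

None

A negative assertion filters positions out without eating any characters.
`re.match` won't scan ahead — the pattern has to work from the very first character.
Here position 0 doesn't satisfy it, so the call returns None.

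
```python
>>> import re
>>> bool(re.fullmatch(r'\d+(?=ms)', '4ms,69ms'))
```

False

Because the assertion is zero-width, the text it checks is not consumed and won't appear in the result.
`re.fullmatch` is like wrapping the pattern in `^…$` (in single-line mode).
Here there's no way to consume every character, so the call returns None, and `bool(None)` is False.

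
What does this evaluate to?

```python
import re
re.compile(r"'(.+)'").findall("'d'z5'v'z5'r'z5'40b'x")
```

["d'z5'v'z5'r'z5'40b"]

Walking the string: at [0:20] match "'d'z5'v'z5'r'z5'40b'", group 1 = "d'z5'v'z5'r'z5'40b".
Because there's exactly one group, `findall` drops the full match and keeps group 1 from the one hit.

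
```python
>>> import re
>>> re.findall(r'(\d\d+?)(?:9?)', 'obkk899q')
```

['89']

The pattern matches a digit, then one or more of a digit (lazy) (captured); then optionally a literal '9' (non-capturing group).
With the lazy modifier that quantifier settles for the fewest repetitions that let the rest of the pattern succeed (the atoms after it are unaffected and can still be greedy).
Matches: at [4:7] match '899', group 1 = '89'.
With a single group, `findall` returns only what that group captured — 1 item.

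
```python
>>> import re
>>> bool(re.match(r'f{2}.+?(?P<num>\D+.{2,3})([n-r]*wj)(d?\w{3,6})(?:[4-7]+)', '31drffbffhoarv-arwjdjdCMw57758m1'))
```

Pattern: exactly 2 of the literal 'f', then one or more of any character (lazy); then one or more of a non-digit, then 2 to 3 of any character (captured as 'num'); then zero or more of a character in [n-r], then the literal 'wj' (captured); then optionally the literal 'd', then 3 to 6 of a word character (captured); then one or more of a character in [4-7] (non-capturing group).
`re.match` only tries the pattern at the start of the string.
Here the string doesn't start with a match, so the call returns None, and `bool(None)` is False.

False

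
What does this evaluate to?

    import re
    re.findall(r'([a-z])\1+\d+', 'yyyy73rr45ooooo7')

['y', 'r', 'o']

After group 1 captures some text, `\1` only succeeds where that same text appears again.
With a single group, `findall` returns only what that group captured — 3 items.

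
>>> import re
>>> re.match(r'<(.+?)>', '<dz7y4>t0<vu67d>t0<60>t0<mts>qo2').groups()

('dz7y4',)

The `?` after the quantifier makes it lazy — it takes as little as possible before letting the rest of the pattern try.
`re.match` only tries the pattern at the start of the string.
The match spans [0:7] → '<dz7y4>'.
Captured: group 1 = 'dz7y4'.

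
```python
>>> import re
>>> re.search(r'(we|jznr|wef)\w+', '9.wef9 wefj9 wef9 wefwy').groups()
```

('we',)

The match spans [2:6] → 'wef9'.
Captured: group 1 = 'we'.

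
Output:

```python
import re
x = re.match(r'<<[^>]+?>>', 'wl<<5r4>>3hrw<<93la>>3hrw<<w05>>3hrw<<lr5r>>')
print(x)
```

None

With `match`, the pattern is implicitly anchored at the beginning.
Here position 0 doesn't satisfy it, so the call returns None.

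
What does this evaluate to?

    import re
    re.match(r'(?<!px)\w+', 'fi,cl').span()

(0, 2)

The negative lookaround is zero-width — it rules out positions where the adjacent text would match, without consuming anything.
With `match`, the pattern is implicitly anchored at the beginning.
The match spans [0:2] → 'fi'.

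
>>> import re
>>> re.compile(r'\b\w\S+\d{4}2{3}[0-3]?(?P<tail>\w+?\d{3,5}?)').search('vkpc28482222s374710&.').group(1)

's374'

The pattern matches a word boundary (`\b`, zero-width); then a word character; then one or more of a non-whitespace character; then exactly 4 of a digit, then exactly 3 of the literal '2', then optionally a character in [0-3]; then one or more of a word character (lazy), then 3 to 5 of a digit (lazy) (captured as 'tail').
Because the quantifier is non-greedy, it stops expanding at the earliest point where the rest of the pattern can succeed.
`re.search` scans for the first position where the pattern succeeds.
The match spans [0:16] → 'vkpc28482222s374'.
Captured: group 1 = 's374'.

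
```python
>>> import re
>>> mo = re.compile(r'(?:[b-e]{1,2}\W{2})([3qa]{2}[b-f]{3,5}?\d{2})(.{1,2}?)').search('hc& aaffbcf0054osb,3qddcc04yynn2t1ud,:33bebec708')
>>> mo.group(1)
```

'aaffbcf00'

The pattern matches 1 to 2 of a character in [b-e], then exactly 2 of a non-word character (non-capturing group); then exactly 2 of one of [3qa], then 3 to 5 of a character in [b-f] (lazy), then exactly 2 of a digit (captured); then 1 to 2 of any character (lazy) (captured).
A `+?`/`*?`/`{m,n}?` starts at its minimum and grows only as far as needed for what follows to match.
`re.search` scans for the first position where the pattern succeeds.
The match spans [1:14] → 'c& aaffbcf005'.
Captured: group 1 = 'aaffbcf00', group 2 = '5'.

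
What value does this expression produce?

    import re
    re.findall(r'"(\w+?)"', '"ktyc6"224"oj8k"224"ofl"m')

['ktyc6', 'oj8k', 'ofl']

Scanning left to right: at [0:7] match '"ktyc6"', group 1 = 'ktyc6'; at [10:16] match '"oj8k"', group 1 = 'oj8k'; at [19:24] match '"ofl"', group 1 = 'ofl'.
With a single group, `findall` returns only what that group captured — 3 items.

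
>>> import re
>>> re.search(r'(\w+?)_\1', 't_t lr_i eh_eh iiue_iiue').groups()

The match spans [0:3] → 't_t'.
Captured: group 1 = 't'.

('t',)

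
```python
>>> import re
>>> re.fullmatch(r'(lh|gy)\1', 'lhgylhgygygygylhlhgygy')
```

None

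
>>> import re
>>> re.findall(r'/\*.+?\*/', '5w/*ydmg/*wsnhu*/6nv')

['/*ydmg/*wsnhu*/']

Scanning left to right: at [2:17] → '/*ydmg/*wsnhu*/'.
`findall` yields the raw match text (1 of them) because the pattern has no groups.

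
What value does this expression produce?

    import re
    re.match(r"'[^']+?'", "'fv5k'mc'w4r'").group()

`re.match` won't scan ahead — the pattern has to work from the very first character.
The match spans [0:6] → "'fv5k'".

"'fv5k'"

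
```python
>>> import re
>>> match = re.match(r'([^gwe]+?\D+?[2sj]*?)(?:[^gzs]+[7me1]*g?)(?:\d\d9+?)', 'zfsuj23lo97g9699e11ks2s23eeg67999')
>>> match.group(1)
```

'zfs'

The match spans [0:15] → 'zfsuj23lo97g969'.
Captured: group 1 = 'zfs'.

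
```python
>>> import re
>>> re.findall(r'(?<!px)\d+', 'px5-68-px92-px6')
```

['68', '2']

A negative assertion filters positions out without eating any characters.
`findall` yields the raw match text (2 of them) because the pattern has no groups.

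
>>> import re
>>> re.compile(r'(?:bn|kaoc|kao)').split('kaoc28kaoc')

`|` is ordered: at each position the engine commits to the first alternative that works.
Each match becomes a cut point; 3 segments remain.

['', '28', '']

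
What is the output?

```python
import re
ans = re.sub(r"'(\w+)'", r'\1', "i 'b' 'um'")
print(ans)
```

i b um

Matches: at [2:5] → "'b'"; at [6:10] → "'um'".
The replacement refers to a captured group, so each match is rewritten using its own captured text.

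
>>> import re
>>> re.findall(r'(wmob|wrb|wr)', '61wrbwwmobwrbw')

['wrb', 'wmob', 'wrb']

`|` is ordered: at each position the engine commits to the first alternative that works.
Walking the string: at [2:5] match 'wrb', group 1 = 'wrb'; at [6:10] match 'wmob', group 1 = 'wmob'; at [10:13] match 'wrb', group 1 = 'wrb'.
Because there's exactly one group, `findall` drops the full match and keeps group 1 from each hit.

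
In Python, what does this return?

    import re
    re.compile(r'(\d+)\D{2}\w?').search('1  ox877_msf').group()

'1  o'

Pattern: one or more of a digit (captured); then exactly 2 of a non-digit, then optionally a word character.
Unlike `match`, `search` isn't anchored — it looks for the pattern anywhere in the string.
The match spans [0:4] → '1  o'.
Captured: group 1 = '1'.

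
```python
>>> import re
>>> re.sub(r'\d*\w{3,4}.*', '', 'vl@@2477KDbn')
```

'vl@@'

This matches zero or more of a digit; then 3 to 4 of a word character, then zero or more of any character.
`sub` substitutes '' at each match site.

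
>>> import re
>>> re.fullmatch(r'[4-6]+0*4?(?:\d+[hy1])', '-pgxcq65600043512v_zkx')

Pattern: one or more of a character in [4-6], then zero or more of a literal '0', then optionally a literal '4'; then one or more of a digit, then one of [hy1] (non-capturing group).
`re.fullmatch` requires the pattern to consume the entire string.
Here the pattern can't cover the whole string, so the call returns None.

None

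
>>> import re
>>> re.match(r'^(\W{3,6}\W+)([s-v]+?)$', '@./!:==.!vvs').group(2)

'vvs'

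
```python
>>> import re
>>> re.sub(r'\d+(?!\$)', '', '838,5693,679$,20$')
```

A negative assertion filters positions out without eating any characters.
Each match is replaced by ''.

',,9$,0$'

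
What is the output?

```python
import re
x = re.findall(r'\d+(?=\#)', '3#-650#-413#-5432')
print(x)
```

['3', '650', '413']

The positive lookaround only admits positions where the adjacent text matches; those characters stay outside the span.
Walking the string: at [0:1] → '3'; at [3:6] → '650'; at [8:11] → '413'.
No capturing groups, so `findall` returns the 3 full match strings.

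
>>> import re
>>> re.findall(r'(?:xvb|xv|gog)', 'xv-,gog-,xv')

`findall` yields the raw match text (3 of them) because the pattern has no groups.

['xv', 'gog', 'xv']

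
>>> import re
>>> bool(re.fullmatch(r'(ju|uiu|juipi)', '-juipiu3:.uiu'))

`re.fullmatch` is like wrapping the pattern in `^…$` (in single-line mode).
Here the string isn't matched end-to-end, so the call returns None, and `bool(None)` is False.

False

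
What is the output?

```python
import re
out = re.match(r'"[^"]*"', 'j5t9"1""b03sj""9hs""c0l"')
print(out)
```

None

`match` is anchored at position 0; if the pattern doesn't fit there, it returns None.
Here the string doesn't start with a match, so the call returns None.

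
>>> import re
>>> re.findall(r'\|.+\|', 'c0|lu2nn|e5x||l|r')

['|lu2nn|e5x||l|']

Scanning left to right: at [2:16] → '|lu2nn|e5x||l|'.
No capturing groups, so `findall` returns the 1 full match string.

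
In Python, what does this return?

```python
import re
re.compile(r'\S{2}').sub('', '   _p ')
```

Every occurrence is swapped for ''.

'    '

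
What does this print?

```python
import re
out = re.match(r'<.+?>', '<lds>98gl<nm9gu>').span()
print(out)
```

(0, 5)

`re.match` won't scan ahead — the pattern has to work from the very first character.
The match spans [0:5] → '<lds>'.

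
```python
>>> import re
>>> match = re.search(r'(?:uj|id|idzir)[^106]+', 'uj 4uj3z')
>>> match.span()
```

The match spans [0:8] → 'uj 4uj3z'.

(0, 8)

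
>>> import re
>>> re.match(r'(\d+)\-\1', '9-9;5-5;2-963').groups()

After group 1 captures some text, `\1` only succeeds where that same text appears again.
`re.match` only tries the pattern at the start of the string.
The match spans [0:3] → '9-9'.
Captured: group 1 = '9'.

('9',)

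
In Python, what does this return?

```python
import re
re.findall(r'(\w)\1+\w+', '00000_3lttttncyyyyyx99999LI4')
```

The backreference `\1` re-matches whatever the first group consumed, character for character.
Walking the string: at [0:28] match '00000_3lttttncyyyyyx99999LI4', group 1 = '0'.
`findall` collects group 1 from the one match (1 total).

['0']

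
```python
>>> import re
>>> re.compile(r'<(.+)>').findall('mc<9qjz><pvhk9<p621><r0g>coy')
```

`findall` collects group 1 from the one match (1 total).

['9qjz><pvhk9<p621><r0g']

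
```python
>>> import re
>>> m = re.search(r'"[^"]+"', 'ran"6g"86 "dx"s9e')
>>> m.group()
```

'"6g"'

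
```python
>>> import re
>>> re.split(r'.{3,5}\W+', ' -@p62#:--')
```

[' ', '']

This matches 3 to 5 of any character; then one or more of a non-word character.
Matches to split on: at [1:10] → '-@p62#:--'.
Splitting on the pattern gives 2 pieces.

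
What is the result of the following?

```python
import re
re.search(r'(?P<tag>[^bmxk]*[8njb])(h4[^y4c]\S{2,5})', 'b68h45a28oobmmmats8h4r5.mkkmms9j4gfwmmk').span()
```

(1, 11)

The match spans [1:11] → '68h45a28oo'.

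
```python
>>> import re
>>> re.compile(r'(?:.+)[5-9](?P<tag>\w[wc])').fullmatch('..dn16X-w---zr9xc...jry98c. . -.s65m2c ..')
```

None

`re.fullmatch` requires the pattern to consume the entire string.
Here there's no way to consume every character, so the call returns None.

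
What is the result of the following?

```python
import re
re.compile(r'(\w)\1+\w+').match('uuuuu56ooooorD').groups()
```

The match spans [0:14] → 'uuuuu56ooooorD'.
Captured: group 1 = 'u'.

('u',)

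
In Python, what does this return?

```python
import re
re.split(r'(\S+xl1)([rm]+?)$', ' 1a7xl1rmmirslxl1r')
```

[' ', '1a7xl1rmmirslxl1', 'r', '']

This matches one or more of a non-whitespace character, then the literal 'xl1' (captured); then one or more of one of [rm] (lazy) (captured); then anchored at the end.
Matches to split on: at [1:18] → '1a7xl1rmmirslxl1r'.
`re.split` interleaves the captured-group text with the surrounding fragments.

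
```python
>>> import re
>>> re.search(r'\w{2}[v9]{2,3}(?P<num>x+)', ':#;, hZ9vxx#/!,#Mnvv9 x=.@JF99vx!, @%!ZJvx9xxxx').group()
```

'hZ9vxx'

This matches exactly 2 of a word character, then 2 to 3 of one of [v9]; then one or more of a literal 'x' (captured as 'num').
Unlike `match`, `search` isn't anchored — it looks for the pattern anywhere in the string.
The match spans [5:11] → 'hZ9vxx'.
Captured: group 1 = 'xx'.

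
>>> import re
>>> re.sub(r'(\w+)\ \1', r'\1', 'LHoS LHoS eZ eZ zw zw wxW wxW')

After group 1 captures some text, `\1` only succeeds where that same text appears again.
Matches: at [0:9] → 'LHoS LHoS'; at [10:15] → 'eZ eZ'; at [16:21] → 'zw zw'; at [22:29] → 'wxW wxW'.
Each match is replaced using the text its own group 1 captured.

'LHoS eZ zw wxW'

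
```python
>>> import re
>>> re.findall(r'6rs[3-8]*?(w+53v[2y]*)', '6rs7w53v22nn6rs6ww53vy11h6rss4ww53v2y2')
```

['w53v22', 'ww53vy']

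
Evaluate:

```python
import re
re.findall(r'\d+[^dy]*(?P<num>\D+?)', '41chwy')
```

['y']

Pattern: one or more of a digit, then zero or more of any character except [dy]; then one or more of a non-digit (lazy) (captured as 'num').
Matches: at [0:6] match '41chwy', group 1 = 'y'.
Because there's exactly one group, `findall` drops the full match and keeps group 1 from the one hit.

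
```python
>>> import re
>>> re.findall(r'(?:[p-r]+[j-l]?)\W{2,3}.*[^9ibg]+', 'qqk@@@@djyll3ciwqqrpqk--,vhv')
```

Pattern: one or more of a character in [p-r], then optionally a character in [j-l] (non-capturing group); then 2 to 3 of a non-word character, then zero or more of any character, then one or more of any character except [9ibg].
Scanning left to right: at [0:28] → 'qqk@@@@djyll3ciwqqrpqk--,vhv'.
`findall` yields the raw match text (1 of them) because the pattern has no groups.

['qqk@@@@djyll3ciwqqrpqk--,vhv']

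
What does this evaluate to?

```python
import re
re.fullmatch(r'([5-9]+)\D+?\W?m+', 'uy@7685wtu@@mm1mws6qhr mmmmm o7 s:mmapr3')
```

For `fullmatch`, every character of the input must be accounted for by the pattern.
Here the string isn't matched end-to-end, so the call returns None.

None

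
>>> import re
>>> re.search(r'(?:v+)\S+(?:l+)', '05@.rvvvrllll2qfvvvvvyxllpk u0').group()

The match spans [5:25] → 'vvvrllll2qfvvvvvyxll'.

'vvvrllll2qfvvvvvyxll'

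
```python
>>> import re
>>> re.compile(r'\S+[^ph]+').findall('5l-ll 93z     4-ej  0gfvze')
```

['5l-ll 93z     4-ej  0gfvze']

Pattern: one or more of a non-whitespace character; then one or more of any character except [ph].
Scanning left to right: at [0:26] → '5l-ll 93z     4-ej  0gfvze'.
`findall` yields the raw match text (1 of them) because the pattern has no groups.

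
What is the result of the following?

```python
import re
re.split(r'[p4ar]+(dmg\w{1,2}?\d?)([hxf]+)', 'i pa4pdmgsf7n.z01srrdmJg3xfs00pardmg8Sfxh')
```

The pattern matches one or more of one of [p4ar]; then the literal 'dmg', then 1 to 2 of a word character (lazy), then optionally a digit (captured); then one or more of one of [hxf] (captured).
Matches to split on: at [2:11] → 'pa4pdmgsf'; at [30:41] → 'pardmg8Sfxh'.
Because the pattern has a capturing group, `split` also inserts each captured text between the pieces.

['i ', 'dmgs', 'f', '7n.z01srrdmJg3xfs00', 'dmg8S', 'fxh', '']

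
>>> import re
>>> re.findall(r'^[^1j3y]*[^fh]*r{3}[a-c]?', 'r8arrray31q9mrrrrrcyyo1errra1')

['r8arrray31q9mrrrrrcyyo1errra']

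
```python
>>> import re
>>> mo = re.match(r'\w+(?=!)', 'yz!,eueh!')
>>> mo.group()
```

With `match`, the pattern is implicitly anchored at the beginning.
The match spans [0:2] → 'yz'.

'yz'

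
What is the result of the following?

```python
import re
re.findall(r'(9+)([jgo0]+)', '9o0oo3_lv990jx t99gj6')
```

Multiple groups make `findall` return tuples — one 2-tuple for each match.

[('9', 'o0oo'), ('99', '0j'), ('99', 'gj')]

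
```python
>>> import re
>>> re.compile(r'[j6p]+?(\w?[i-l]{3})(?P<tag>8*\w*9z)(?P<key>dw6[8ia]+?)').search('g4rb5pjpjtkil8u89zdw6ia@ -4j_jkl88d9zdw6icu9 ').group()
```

This matches one or more of one of [j6p] (lazy); then optionally a word character, then exactly 3 of a character in [i-l] (captured); then zero or more of the literal '8', then zero or more of a word character, then the literal '9z' (captured as 'tag'); then the literal 'dw6', then one or more of one of [8ia] (lazy) (captured as 'key').
A non-greedy quantifier consumes as few characters as it can — just enough that the remainder of the pattern still matches from where it stops; whatever follows it matches normally.
`re.search` tries every starting position until one works.
The match spans [5:22] → 'pjpjtkil8u89zdw6i'.
Captured: group 1 = 'tkil', group 2 = '8u89z', group 3 = 'dw6i'.

'pjpjtkil8u89zdw6i'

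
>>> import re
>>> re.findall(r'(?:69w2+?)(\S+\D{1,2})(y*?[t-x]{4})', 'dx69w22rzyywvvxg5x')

[('2rzyy', 'wvvx')]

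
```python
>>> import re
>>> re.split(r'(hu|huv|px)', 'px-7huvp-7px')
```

['', 'px', '-7', 'hu', 'vp-7', 'px', '']

The regex engine tests alternatives in the order written; an earlier branch that matches wins even if a later one would match more.
Matches to split on: at [0:2] → 'px'; at [4:6] → 'hu'; at [10:12] → 'px'.
`re.split` interleaves the captured-group text with the surrounding fragments.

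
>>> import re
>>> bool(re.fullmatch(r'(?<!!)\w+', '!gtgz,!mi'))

False

The negative lookaround is zero-width — it rules out positions where the adjacent text would match, without consuming anything.
`fullmatch` succeeds only if the pattern covers the string from start to end.
Here the string isn't matched end-to-end, so the call returns None, and `bool(None)` is False.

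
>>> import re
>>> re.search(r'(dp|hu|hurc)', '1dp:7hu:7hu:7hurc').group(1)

'dp'

`re.search` scans for the first position where the pattern succeeds.
The match spans [1:3] → 'dp'.
Captured: group 1 = 'dp'.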